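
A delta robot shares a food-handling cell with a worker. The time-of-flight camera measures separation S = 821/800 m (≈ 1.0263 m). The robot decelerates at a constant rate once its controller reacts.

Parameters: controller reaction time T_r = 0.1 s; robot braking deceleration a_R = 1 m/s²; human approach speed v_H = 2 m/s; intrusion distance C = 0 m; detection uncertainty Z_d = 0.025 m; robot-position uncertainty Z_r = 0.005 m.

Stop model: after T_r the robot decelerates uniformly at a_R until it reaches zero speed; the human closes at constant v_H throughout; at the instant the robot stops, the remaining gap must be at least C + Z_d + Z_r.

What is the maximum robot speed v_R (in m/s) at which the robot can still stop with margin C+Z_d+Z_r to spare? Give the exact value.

collect terms ⇒ (1/2)·v_R² + (21/10)·v_R + (-637/800) = 0
  disc = (21/10)² − 4·(1/2)·(-637/800) = 2401/400 ; √disc = 49/20
  v_R = (−(21/10) + 49/20) / (2·(1/2)) = 7/20 m/s
check:
T_s = v_R/a_R = (7/20)/1 = 0.3500 s
reaction-phase robot travel = 0.3500·0.1000 = 0.0350 m
braking distance = 0.3500²/(2·1.0000) = 0.0612 m
human closes 2.0000·0.4500 = 0.9000 m
margins: 0.0000+0.0250+0.0050 = 0.0300 m
sum ≈ 0.0350+0.0612+0.9000+0.0300 ≈ 1.0263 m = S ✓

v_R_max = 7/20 m/s = 0.3500 m/s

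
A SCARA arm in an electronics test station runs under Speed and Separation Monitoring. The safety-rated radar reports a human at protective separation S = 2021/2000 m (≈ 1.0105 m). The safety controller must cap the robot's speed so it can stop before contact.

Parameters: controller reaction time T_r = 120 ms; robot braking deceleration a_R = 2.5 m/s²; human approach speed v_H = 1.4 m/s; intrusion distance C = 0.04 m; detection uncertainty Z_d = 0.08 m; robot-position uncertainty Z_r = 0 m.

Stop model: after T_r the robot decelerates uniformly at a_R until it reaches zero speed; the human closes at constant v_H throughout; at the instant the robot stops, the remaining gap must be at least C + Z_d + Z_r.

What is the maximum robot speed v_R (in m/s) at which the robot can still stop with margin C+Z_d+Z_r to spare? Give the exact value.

at the boundary: (1/5)·v² + (17/25)·v + (-289/400) = 0
  disc = (17/25)² − 4·(1/5)·(-289/400) = 2601/2500 ; √disc = 51/50
  v_R = (−(17/25) + 51/50) / (2·(1/5)) = 17/20 m/s
check:
T_s = v_R/a_R = (17/20)/(5/2) = 0.3400 s
robot in T_r: 0.8500·0.1200 = 0.1020 m
braking distance = 0.8500²/(2·2.5000) = 0.1445 m
person approaches 1.4000·(0.1200+0.3400) = 0.6440 m
C+Z_d+Z_r = 0.0400+0.0800+0.0000 = 0.1200 m
sum ≈ 0.1020+0.1445+0.6440+0.1200 ≈ 1.0105 m = S ✓

v_R_max = 17/20 m/s = 0.8500 m/s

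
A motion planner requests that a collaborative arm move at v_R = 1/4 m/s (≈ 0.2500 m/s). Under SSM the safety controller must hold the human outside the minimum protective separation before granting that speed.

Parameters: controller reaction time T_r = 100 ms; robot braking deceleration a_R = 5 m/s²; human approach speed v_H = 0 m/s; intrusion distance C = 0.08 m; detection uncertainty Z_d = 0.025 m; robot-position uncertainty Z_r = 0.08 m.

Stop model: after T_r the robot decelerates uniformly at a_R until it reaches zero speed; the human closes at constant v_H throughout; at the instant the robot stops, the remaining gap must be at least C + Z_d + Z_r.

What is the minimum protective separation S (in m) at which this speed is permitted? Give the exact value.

S_min = 173/800 m = 0.2162 m

stop time T_s = (1/4)/5 = 0.0500 s
robot covers v_R·T_r = 0.2500·0.1000 = 0.0250 m before braking
robot covers 0.2500·0.0500 − ½·5.0000·0.0500² = 0.0063 m while stopping
human over T_r+T_s: 0.0000·(0.1000+0.0500) = 0.0000 m
C+Z_d+Z_r = 0.0800+0.0250+0.0800 = 0.1850 m
S_min ≈ 0.0250+0.0063+0.0000+0.1850  ⇒  S_min = 173/800 m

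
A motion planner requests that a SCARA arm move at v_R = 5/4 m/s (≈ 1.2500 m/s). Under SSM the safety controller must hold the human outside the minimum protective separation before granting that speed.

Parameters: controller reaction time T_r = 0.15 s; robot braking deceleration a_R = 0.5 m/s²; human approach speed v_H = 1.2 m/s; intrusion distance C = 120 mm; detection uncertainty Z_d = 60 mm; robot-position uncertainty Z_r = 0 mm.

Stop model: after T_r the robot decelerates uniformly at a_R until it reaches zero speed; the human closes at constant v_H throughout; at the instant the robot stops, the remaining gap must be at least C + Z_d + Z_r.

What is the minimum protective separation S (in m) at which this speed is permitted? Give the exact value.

S_min = 511/100 m = 5.1100 m

stop time T_s = (5/4)/(1/2) = 2.5000 s
robot covers v_R·T_r = 1.2500·0.1500 = 0.1875 m before braking
robot under decel: 1.2500²/(2·0.5000) = 1.5625 m
person approaches 1.2000·(0.1500+2.5000) = 3.1800 m
margins: 0.1200+0.0600+0.0000 = 0.1800 m
S_min ≈ 0.1875+1.5625+3.1800+0.1800  ⇒  S_min = 511/100 m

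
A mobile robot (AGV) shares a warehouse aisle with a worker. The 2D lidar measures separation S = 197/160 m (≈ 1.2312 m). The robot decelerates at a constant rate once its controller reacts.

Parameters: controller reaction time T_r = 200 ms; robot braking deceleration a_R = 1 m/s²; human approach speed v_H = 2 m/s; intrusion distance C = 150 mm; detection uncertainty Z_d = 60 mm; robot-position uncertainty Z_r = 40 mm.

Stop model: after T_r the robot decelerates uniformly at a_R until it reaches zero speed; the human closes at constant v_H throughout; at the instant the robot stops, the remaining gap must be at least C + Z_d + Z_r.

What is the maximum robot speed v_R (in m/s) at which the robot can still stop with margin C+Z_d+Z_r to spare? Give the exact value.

v_R_max = 1/4 m/s = 0.2500 m/s

quadratic (1/2)·v² + (11/5)·v + (-93/160) = 0
  disc = (11/5)² − 4·(1/2)·(-93/160) = 2401/400 ; √disc = 49/20
  v_R = (−(11/5) + 49/20) / (2·(1/2)) = 1/4 m/s
check:
T_s = v_R/a_R = (1/4)/1 = 0.2500 s
reaction-phase robot travel = 0.2500·0.2000 = 0.0500 m
braking distance = 0.2500²/(2·1.0000) = 0.0312 m
person approaches 2.0000·(0.2000+0.2500) = 0.9000 m
margins: 0.1500+0.0600+0.0400 = 0.2500 m
sum ≈ 0.0500+0.0312+0.9000+0.2500 ≈ 1.2312 m = S ✓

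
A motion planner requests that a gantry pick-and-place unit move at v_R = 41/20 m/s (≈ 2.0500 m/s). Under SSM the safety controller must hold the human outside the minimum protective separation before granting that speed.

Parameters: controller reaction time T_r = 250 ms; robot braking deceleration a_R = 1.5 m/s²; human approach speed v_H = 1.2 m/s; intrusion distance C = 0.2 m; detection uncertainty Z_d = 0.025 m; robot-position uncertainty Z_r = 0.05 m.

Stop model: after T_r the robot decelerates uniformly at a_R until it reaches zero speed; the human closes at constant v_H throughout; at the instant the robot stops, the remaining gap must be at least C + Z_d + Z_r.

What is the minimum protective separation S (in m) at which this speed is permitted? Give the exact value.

braking lasts T_s = (41/20)/(3/2) = 1.3667 s
robot in T_r: 2.0500·0.2500 = 0.5125 m
robot under decel: 2.0500²/(2·1.5000) = 1.4008 m
human closes 1.2000·1.6167 = 1.9400 m
residual clearance needed = 0.2000+0.0250+0.0500 = 0.2750 m
S_min ≈ 0.5125+1.4008+1.9400+0.2750  ⇒  S_min = 2477/600 m

S_min = 2477/600 m = 4.1283 m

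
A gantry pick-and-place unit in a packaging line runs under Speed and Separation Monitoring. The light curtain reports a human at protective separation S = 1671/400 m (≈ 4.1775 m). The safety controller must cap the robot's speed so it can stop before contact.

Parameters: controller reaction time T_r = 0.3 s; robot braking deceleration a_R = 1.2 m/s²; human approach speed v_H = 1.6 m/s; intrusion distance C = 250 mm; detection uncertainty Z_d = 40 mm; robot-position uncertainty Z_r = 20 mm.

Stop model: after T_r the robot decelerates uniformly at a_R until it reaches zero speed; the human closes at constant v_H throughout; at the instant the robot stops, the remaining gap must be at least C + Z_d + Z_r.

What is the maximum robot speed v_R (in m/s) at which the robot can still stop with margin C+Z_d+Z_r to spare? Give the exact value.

v_R_max = 3/2 m/s = 1.5000 m/s

collect terms ⇒ (5/12)·v_R² + (49/30)·v_R + (-271/80) = 0
  disc = (49/30)² − 4·(5/12)·(-271/80) = 29929/3600 ; √disc = 173/60
  v_R = (−(49/30) + 173/60) / (2·(5/12)) = 3/2 m/s
check:
T_s = v_R/a_R = (3/2)/(6/5) = 1.2500 s
robot in T_r: 1.5000·0.3000 = 0.4500 m
robot under decel: 1.5000²/(2·1.2000) = 0.9375 m
human closes 1.6000·1.5500 = 2.4800 m
margins: 0.2500+0.0400+0.0200 = 0.3100 m
sum ≈ 0.4500+0.9375+2.4800+0.3100 ≈ 4.1775 m = S ✓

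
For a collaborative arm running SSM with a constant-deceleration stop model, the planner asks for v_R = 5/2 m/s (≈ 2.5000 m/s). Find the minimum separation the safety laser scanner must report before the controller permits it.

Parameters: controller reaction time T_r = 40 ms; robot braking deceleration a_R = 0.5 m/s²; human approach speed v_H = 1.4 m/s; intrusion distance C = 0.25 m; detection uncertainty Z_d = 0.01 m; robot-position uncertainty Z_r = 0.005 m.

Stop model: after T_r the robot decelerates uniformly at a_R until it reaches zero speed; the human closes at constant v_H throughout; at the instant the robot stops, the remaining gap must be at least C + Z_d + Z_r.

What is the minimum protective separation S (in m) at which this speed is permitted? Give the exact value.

stop time T_s = (5/2)/(1/2) = 5.0000 s
robot in T_r: 2.5000·0.0400 = 0.1000 m
robot under decel: 2.5000²/(2·0.5000) = 6.2500 m
human over T_r+T_s: 1.4000·(0.0400+5.0000) = 7.0560 m
margins: 0.2500+0.0100+0.0050 = 0.2650 m
S_min ≈ 0.1000+6.2500+7.0560+0.2650  ⇒  S_min = 13671/1000 m

S_min = 13671/1000 m = 13.6710 m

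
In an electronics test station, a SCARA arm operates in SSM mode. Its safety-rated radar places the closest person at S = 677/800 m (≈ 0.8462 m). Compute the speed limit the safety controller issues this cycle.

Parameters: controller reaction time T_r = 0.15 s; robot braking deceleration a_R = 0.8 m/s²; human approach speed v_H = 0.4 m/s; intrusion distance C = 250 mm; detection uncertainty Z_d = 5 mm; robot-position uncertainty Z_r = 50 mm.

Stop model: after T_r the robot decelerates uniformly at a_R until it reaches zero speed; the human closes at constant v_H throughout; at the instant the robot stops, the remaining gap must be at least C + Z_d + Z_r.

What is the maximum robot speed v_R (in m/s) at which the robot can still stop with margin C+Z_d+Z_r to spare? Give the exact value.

quadratic (5/8)·v² + (13/20)·v + (-77/160) = 0
  disc = (13/20)² − 4·(5/8)·(-77/160) = 2601/1600 ; √disc = 51/40
  v_R = (−(13/20) + 51/40) / (2·(5/8)) = 1/2 m/s
check:
braking lasts T_s = (1/2)/(4/5) = 0.6250 s
reaction-phase robot travel = 0.5000·0.1500 = 0.0750 m
robot under decel: 0.5000²/(2·0.8000) = 0.1562 m
human over T_r+T_s: 0.4000·(0.1500+0.6250) = 0.3100 m
margins: 0.2500+0.0050+0.0500 = 0.3050 m
sum ≈ 0.0750+0.1562+0.3100+0.3050 ≈ 0.8462 m = S ✓

v_R_max = 1/2 m/s = 0.5000 m/s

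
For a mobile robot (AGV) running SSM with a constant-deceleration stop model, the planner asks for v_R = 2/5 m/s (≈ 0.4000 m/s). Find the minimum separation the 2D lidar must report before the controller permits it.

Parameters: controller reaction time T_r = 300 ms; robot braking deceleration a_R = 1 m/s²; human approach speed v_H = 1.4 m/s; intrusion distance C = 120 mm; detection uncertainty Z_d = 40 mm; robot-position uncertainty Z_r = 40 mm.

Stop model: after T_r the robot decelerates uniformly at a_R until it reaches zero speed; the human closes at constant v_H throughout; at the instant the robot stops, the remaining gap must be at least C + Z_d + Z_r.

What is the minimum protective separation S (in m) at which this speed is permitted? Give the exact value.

S_min = 69/50 m = 1.3800 m

braking lasts T_s = (2/5)/1 = 0.4000 s
robot covers v_R·T_r = 0.4000·0.3000 = 0.1200 m before braking
robot covers 0.4000·0.4000 − ½·1.0000·0.4000² = 0.0800 m while stopping
human closes 1.4000·0.7000 = 0.9800 m
residual clearance needed = 0.1200+0.0400+0.0400 = 0.2000 m
S_min ≈ 0.1200+0.0800+0.9800+0.2000  ⇒  S_min = 69/50 m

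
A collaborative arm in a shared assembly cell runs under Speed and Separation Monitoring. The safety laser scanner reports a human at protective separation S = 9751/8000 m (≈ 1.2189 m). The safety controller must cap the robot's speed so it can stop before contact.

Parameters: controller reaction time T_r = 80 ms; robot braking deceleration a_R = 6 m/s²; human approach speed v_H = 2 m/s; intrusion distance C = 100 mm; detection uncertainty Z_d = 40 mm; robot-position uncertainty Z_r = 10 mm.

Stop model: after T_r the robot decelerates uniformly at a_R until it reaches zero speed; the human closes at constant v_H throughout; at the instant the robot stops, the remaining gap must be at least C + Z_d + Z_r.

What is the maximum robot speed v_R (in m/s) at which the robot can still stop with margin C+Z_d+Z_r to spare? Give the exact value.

collect terms ⇒ (1/12)·v_R² + (31/75)·v_R + (-7271/8000) = 0
  disc = (31/75)² − 4·(1/12)·(-7271/8000) = 170569/360000 ; √disc = 413/600
  v_R = (−(31/75) + 413/600) / (2·(1/12)) = 33/20 m/s
check:
braking lasts T_s = (33/20)/6 = 0.2750 s
robot covers v_R·T_r = 1.6500·0.0800 = 0.1320 m before braking
robot covers 1.6500·0.2750 − ½·6.0000·0.2750² = 0.2269 m while stopping
human closes 2.0000·0.3550 = 0.7100 m
C+Z_d+Z_r = 0.1000+0.0400+0.0100 = 0.1500 m
sum ≈ 0.1320+0.2269+0.7100+0.1500 ≈ 1.2189 m = S ✓

v_R_max = 33/20 m/s = 1.6500 m/s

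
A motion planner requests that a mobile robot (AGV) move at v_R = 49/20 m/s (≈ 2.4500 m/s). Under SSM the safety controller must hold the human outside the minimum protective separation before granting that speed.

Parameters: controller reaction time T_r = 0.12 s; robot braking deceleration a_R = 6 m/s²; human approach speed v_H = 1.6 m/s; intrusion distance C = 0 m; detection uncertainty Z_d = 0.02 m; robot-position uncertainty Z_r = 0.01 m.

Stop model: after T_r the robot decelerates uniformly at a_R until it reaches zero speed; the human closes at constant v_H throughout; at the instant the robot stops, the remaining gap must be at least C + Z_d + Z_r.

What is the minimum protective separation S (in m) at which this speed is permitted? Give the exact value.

T_s = v_R/a_R = (49/20)/6 = 0.4083 s
robot covers v_R·T_r = 2.4500·0.1200 = 0.2940 m before braking
robot covers 2.4500·0.4083 − ½·6.0000·0.4083² = 0.5002 m while stopping
human closes 1.6000·0.5283 = 0.8453 m
residual clearance needed = 0.0000+0.0200+0.0100 = 0.0300 m
S_min ≈ 0.2940+0.5002+0.8453+0.0300  ⇒  S_min = 40069/24000 m

S_min = 40069/24000 m = 1.6695 m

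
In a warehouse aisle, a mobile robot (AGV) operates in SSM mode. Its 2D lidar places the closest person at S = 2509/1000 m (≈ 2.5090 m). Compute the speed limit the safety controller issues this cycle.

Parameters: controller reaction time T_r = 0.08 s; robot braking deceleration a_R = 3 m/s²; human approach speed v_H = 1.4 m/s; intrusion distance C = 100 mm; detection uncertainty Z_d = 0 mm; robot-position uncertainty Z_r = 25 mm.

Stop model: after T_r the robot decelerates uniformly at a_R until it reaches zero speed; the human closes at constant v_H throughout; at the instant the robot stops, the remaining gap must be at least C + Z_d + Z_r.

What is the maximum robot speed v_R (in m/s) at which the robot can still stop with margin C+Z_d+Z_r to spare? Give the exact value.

quadratic (1/6)·v² + (41/75)·v + (-284/125) = 0
  disc = (41/75)² − 4·(1/6)·(-284/125) = 10201/5625 ; √disc = 101/75
  v_R = (−(41/75) + 101/75) / (2·(1/6)) = 12/5 m/s
check:
stop time T_s = (12/5)/3 = 0.8000 s
robot in T_r: 2.4000·0.0800 = 0.1920 m
braking distance = 2.4000²/(2·3.0000) = 0.9600 m
human over T_r+T_s: 1.4000·(0.0800+0.8000) = 1.2320 m
margins: 0.1000+0.0000+0.0250 = 0.1250 m
sum ≈ 0.1920+0.9600+1.2320+0.1250 ≈ 2.5090 m = S ✓

v_R_max = 12/5 m/s = 2.4000 m/s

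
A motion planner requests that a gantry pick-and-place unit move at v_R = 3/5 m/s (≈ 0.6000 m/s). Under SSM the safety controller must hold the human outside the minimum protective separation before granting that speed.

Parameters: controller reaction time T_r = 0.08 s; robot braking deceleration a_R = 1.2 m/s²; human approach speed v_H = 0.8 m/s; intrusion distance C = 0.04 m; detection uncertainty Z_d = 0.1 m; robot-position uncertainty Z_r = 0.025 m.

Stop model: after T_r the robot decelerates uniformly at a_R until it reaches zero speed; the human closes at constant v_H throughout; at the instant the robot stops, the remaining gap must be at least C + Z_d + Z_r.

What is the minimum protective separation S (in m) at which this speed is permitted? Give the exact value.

T_s = v_R/a_R = (3/5)/(6/5) = 0.5000 s
reaction-phase robot travel = 0.6000·0.0800 = 0.0480 m
braking distance = 0.6000²/(2·1.2000) = 0.1500 m
human closes 0.8000·0.5800 = 0.4640 m
C+Z_d+Z_r = 0.0400+0.1000+0.0250 = 0.1650 m
S_min ≈ 0.0480+0.1500+0.4640+0.1650  ⇒  S_min = 827/1000 m

S_min = 827/1000 m = 0.8270 m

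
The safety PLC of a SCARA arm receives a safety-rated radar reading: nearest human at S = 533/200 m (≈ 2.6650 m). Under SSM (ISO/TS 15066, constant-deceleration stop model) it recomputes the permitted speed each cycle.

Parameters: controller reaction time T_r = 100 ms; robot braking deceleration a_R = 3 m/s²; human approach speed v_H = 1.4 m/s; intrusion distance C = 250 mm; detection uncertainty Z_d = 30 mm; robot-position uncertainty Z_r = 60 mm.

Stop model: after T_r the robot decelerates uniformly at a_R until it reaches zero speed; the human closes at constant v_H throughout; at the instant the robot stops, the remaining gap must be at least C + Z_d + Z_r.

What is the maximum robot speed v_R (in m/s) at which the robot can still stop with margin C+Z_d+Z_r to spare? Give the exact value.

v_R_max = 23/10 m/s = 2.3000 m/s

collect terms ⇒ (1/6)·v_R² + (17/30)·v_R + (-437/200) = 0
  disc = (17/30)² − 4·(1/6)·(-437/200) = 16/9 ; √disc = 4/3
  v_R = (−(17/30) + 4/3) / (2·(1/6)) = 23/10 m/s
check:
T_s = v_R/a_R = (23/10)/3 = 0.7667 s
reaction-phase robot travel = 2.3000·0.1000 = 0.2300 m
braking distance = 2.3000²/(2·3.0000) = 0.8817 m
human closes 1.4000·0.8667 = 1.2133 m
C+Z_d+Z_r = 0.2500+0.0300+0.0600 = 0.3400 m
sum ≈ 0.2300+0.8817+1.2133+0.3400 ≈ 2.6650 m = S ✓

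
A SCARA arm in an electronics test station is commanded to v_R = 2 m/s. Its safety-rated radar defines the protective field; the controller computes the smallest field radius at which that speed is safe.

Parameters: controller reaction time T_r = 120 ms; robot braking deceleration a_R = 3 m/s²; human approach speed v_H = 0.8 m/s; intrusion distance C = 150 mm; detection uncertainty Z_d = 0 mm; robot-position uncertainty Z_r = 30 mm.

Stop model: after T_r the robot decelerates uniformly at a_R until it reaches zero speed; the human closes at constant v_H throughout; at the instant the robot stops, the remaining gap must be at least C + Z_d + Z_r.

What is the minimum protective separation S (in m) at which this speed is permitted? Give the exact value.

S_min = 429/250 m = 1.7160 m

T_s = v_R/a_R = 2/3 = 0.6667 s
reaction-phase robot travel = 2.0000·0.1200 = 0.2400 m
robot under decel: 2.0000²/(2·3.0000) = 0.6667 m
person approaches 0.8000·(0.1200+0.6667) = 0.6293 m
residual clearance needed = 0.1500+0.0000+0.0300 = 0.1800 m
S_min ≈ 0.2400+0.6667+0.6293+0.1800  ⇒  S_min = 429/250 m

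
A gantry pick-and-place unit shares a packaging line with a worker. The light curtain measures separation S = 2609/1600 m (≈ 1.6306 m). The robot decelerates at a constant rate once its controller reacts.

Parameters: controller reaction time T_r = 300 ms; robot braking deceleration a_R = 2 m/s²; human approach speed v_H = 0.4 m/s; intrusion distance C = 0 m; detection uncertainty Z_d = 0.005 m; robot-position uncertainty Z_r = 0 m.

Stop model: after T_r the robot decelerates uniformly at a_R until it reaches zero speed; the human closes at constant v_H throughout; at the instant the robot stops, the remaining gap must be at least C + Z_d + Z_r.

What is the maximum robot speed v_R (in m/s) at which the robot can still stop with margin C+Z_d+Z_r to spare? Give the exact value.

collect terms ⇒ (1/4)·v_R² + (1/2)·v_R + (-2409/1600) = 0
  disc = (1/2)² − 4·(1/4)·(-2409/1600) = 2809/1600 ; √disc = 53/40
  v_R = (−(1/2) + 53/40) / (2·(1/4)) = 33/20 m/s
check:
stop time T_s = (33/20)/2 = 0.8250 s
reaction-phase robot travel = 1.6500·0.3000 = 0.4950 m
robot under decel: 1.6500²/(2·2.0000) = 0.6806 m
human closes 0.4000·1.1250 = 0.4500 m
C+Z_d+Z_r = 0.0000+0.0050+0.0000 = 0.0050 m
sum ≈ 0.4950+0.6806+0.4500+0.0050 ≈ 1.6306 m = S ✓

v_R_max = 33/20 m/s = 1.6500 m/s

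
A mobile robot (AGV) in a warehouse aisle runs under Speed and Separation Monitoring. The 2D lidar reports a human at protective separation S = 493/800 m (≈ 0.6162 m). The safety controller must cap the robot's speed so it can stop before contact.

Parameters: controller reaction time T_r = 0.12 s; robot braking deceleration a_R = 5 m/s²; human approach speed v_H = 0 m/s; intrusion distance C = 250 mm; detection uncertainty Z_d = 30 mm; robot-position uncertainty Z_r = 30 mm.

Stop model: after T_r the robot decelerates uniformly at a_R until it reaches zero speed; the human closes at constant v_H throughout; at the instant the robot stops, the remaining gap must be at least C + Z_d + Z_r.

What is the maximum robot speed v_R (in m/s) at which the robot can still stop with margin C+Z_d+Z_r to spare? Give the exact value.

v_R_max = 5/4 m/s = 1.2500 m/s

at the boundary: (1/10)·v² + (3/25)·v + (-49/160) = 0
  disc = (3/25)² − 4·(1/10)·(-49/160) = 1369/10000 ; √disc = 37/100
  v_R = (−(3/25) + 37/100) / (2·(1/10)) = 5/4 m/s
check:
T_s = v_R/a_R = (5/4)/5 = 0.2500 s
robot covers v_R·T_r = 1.2500·0.1200 = 0.1500 m before braking
robot covers 1.2500·0.2500 − ½·5.0000·0.2500² = 0.1562 m while stopping
person approaches 0.0000·(0.1200+0.2500) = 0.0000 m
C+Z_d+Z_r = 0.2500+0.0300+0.0300 = 0.3100 m
sum ≈ 0.1500+0.1562+0.0000+0.3100 ≈ 0.6162 m = S ✓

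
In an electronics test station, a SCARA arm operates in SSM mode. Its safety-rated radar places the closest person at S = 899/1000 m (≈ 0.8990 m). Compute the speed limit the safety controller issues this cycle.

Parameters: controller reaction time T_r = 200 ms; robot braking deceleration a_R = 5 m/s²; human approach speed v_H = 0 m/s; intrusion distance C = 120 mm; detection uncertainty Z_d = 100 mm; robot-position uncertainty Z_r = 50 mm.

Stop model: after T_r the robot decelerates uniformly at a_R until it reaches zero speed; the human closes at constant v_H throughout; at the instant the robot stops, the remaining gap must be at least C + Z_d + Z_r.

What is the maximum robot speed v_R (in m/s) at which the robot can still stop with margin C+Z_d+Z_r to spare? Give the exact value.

at the boundary: (1/10)·v² + (1/5)·v + (-629/1000) = 0
  disc = (1/5)² − 4·(1/10)·(-629/1000) = 729/2500 ; √disc = 27/50
  v_R = (−(1/5) + 27/50) / (2·(1/10)) = 17/10 m/s
check:
T_s = v_R/a_R = (17/10)/5 = 0.3400 s
robot in T_r: 1.7000·0.2000 = 0.3400 m
robot covers 1.7000·0.3400 − ½·5.0000·0.3400² = 0.2890 m while stopping
human over T_r+T_s: 0.0000·(0.2000+0.3400) = 0.0000 m
margins: 0.1200+0.1000+0.0500 = 0.2700 m
sum ≈ 0.3400+0.2890+0.0000+0.2700 ≈ 0.8990 m = S ✓

v_R_max = 17/10 m/s = 1.7000 m/s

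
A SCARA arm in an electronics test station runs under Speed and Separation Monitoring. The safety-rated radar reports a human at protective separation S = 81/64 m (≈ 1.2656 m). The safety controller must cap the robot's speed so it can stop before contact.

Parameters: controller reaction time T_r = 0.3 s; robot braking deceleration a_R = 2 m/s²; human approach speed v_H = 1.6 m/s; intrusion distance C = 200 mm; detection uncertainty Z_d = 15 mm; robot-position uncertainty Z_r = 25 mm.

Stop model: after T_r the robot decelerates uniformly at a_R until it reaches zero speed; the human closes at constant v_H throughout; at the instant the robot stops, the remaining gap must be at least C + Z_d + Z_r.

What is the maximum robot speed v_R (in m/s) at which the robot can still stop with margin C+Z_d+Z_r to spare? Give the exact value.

v_R_max = 9/20 m/s = 0.4500 m/s

collect terms ⇒ (1/4)·v_R² + (11/10)·v_R + (-873/1600) = 0
  disc = (11/10)² − 4·(1/4)·(-873/1600) = 2809/1600 ; √disc = 53/40
  v_R = (−(11/10) + 53/40) / (2·(1/4)) = 9/20 m/s
check:
T_s = v_R/a_R = (9/20)/2 = 0.2250 s
reaction-phase robot travel = 0.4500·0.3000 = 0.1350 m
robot under decel: 0.4500²/(2·2.0000) = 0.0506 m
human closes 1.6000·0.5250 = 0.8400 m
margins: 0.2000+0.0150+0.0250 = 0.2400 m
sum ≈ 0.1350+0.0506+0.8400+0.2400 ≈ 1.2656 m = S ✓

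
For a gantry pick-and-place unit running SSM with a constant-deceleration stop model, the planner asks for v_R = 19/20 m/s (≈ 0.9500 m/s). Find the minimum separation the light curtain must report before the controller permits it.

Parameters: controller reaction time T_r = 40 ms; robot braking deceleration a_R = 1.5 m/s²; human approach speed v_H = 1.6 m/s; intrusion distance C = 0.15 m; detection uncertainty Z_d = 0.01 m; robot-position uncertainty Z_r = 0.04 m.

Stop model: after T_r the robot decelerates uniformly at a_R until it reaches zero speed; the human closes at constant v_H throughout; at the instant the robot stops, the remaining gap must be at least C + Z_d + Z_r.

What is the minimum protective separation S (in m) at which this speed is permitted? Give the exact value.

S_min = 9697/6000 m = 1.6162 m

stop time T_s = (19/20)/(3/2) = 0.6333 s
robot in T_r: 0.9500·0.0400 = 0.0380 m
robot under decel: 0.9500²/(2·1.5000) = 0.3008 m
human closes 1.6000·0.6733 = 1.0773 m
C+Z_d+Z_r = 0.1500+0.0100+0.0400 = 0.2000 m
S_min ≈ 0.0380+0.3008+1.0773+0.2000  ⇒  S_min = 9697/6000 m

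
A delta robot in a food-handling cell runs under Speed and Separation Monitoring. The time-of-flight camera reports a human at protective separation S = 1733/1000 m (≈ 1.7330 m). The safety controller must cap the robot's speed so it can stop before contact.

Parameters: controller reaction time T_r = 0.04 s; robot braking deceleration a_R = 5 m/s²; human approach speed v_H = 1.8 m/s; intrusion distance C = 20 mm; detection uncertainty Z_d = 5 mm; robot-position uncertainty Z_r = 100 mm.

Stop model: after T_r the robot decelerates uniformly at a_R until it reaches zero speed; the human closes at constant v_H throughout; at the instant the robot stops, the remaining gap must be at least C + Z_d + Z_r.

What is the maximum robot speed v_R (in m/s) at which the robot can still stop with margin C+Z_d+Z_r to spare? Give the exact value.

collect terms ⇒ (1/10)·v_R² + (2/5)·v_R + (-192/125) = 0
  disc = (2/5)² − 4·(1/10)·(-192/125) = 484/625 ; √disc = 22/25
  v_R = (−(2/5) + 22/25) / (2·(1/10)) = 12/5 m/s
check:
stop time T_s = (12/5)/5 = 0.4800 s
robot in T_r: 2.4000·0.0400 = 0.0960 m
robot under decel: 2.4000²/(2·5.0000) = 0.5760 m
human closes 1.8000·0.5200 = 0.9360 m
margins: 0.0200+0.0050+0.1000 = 0.1250 m
sum ≈ 0.0960+0.5760+0.9360+0.1250 ≈ 1.7330 m = S ✓

v_R_max = 12/5 m/s = 2.4000 m/s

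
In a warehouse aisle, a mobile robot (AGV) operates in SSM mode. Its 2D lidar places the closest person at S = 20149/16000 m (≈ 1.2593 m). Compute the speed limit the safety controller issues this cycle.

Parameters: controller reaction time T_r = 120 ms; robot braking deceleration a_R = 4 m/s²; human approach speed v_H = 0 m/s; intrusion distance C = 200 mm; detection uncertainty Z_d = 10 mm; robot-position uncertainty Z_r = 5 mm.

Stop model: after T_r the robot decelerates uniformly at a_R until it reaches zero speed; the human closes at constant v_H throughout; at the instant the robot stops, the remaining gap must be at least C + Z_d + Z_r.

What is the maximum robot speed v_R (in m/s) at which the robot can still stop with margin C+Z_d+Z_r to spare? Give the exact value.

quadratic (1/8)·v² + (3/25)·v + (-16709/16000) = 0
  disc = (3/25)² − 4·(1/8)·(-16709/16000) = 85849/160000 ; √disc = 293/400
  v_R = (−(3/25) + 293/400) / (2·(1/8)) = 49/20 m/s
check:
stop time T_s = (49/20)/4 = 0.6125 s
reaction-phase robot travel = 2.4500·0.1200 = 0.2940 m
robot under decel: 2.4500²/(2·4.0000) = 0.7503 m
person approaches 0.0000·(0.1200+0.6125) = 0.0000 m
margins: 0.2000+0.0100+0.0050 = 0.2150 m
sum ≈ 0.2940+0.7503+0.0000+0.2150 ≈ 1.2593 m = S ✓

v_R_max = 49/20 m/s = 2.4500 m/s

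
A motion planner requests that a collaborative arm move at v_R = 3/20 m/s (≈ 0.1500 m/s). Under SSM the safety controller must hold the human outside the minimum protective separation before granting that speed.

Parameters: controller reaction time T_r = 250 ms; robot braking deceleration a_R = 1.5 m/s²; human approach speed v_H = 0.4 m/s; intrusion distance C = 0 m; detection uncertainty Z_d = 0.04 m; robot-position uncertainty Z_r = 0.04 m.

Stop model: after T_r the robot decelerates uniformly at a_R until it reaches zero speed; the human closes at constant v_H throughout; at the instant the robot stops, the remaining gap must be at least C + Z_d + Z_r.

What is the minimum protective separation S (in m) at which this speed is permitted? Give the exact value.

stop time T_s = (3/20)/(3/2) = 0.1000 s
reaction-phase robot travel = 0.1500·0.2500 = 0.0375 m
robot under decel: 0.1500²/(2·1.5000) = 0.0075 m
human over T_r+T_s: 0.4000·(0.2500+0.1000) = 0.1400 m
residual clearance needed = 0.0000+0.0400+0.0400 = 0.0800 m
S_min ≈ 0.0375+0.0075+0.1400+0.0800  ⇒  S_min = 53/200 m

S_min = 53/200 m = 0.2650 m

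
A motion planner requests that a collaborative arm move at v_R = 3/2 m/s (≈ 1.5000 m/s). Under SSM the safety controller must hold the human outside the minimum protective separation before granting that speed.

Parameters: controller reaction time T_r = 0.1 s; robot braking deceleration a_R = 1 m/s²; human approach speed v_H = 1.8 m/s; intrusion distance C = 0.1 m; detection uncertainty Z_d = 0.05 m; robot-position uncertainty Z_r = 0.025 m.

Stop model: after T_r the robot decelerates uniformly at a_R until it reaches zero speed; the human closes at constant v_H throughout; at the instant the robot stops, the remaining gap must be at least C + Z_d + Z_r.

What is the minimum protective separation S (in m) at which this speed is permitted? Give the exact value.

T_s = v_R/a_R = (3/2)/1 = 1.5000 s
robot covers v_R·T_r = 1.5000·0.1000 = 0.1500 m before braking
robot covers 1.5000·1.5000 − ½·1.0000·1.5000² = 1.1250 m while stopping
human over T_r+T_s: 1.8000·(0.1000+1.5000) = 2.8800 m
margins: 0.1000+0.0500+0.0250 = 0.1750 m
S_min ≈ 0.1500+1.1250+2.8800+0.1750  ⇒  S_min = 433/100 m

S_min = 433/100 m = 4.3300 m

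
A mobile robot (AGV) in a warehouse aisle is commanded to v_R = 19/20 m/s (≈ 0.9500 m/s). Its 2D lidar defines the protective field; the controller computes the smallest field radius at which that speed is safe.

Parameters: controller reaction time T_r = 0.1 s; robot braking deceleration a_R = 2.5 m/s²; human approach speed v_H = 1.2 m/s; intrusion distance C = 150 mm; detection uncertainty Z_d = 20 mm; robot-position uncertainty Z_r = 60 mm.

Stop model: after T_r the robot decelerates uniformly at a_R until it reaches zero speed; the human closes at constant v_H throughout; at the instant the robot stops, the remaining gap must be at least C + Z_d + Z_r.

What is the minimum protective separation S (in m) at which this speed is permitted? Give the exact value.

S_min = 2163/2000 m = 1.0815 m

T_s = v_R/a_R = (19/20)/(5/2) = 0.3800 s
robot covers v_R·T_r = 0.9500·0.1000 = 0.0950 m before braking
robot under decel: 0.9500²/(2·2.5000) = 0.1805 m
person approaches 1.2000·(0.1000+0.3800) = 0.5760 m
residual clearance needed = 0.1500+0.0200+0.0600 = 0.2300 m
S_min ≈ 0.0950+0.1805+0.5760+0.2300  ⇒  S_min = 2163/2000 m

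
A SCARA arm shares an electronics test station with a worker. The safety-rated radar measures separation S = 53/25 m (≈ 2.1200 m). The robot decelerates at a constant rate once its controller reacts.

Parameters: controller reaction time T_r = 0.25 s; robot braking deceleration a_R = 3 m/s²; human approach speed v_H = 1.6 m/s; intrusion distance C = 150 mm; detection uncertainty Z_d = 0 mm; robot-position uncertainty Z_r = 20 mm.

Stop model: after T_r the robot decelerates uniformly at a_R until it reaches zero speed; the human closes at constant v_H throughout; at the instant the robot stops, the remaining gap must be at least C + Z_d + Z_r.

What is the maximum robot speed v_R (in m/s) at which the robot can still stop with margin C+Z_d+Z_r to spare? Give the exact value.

v_R_max = 3/2 m/s = 1.5000 m/s

at the boundary: (1/6)·v² + (47/60)·v + (-31/20) = 0
  disc = (47/60)² − 4·(1/6)·(-31/20) = 5929/3600 ; √disc = 77/60
  v_R = (−(47/60) + 77/60) / (2·(1/6)) = 3/2 m/s
check:
T_s = v_R/a_R = (3/2)/3 = 0.5000 s
robot covers v_R·T_r = 1.5000·0.2500 = 0.3750 m before braking
braking distance = 1.5000²/(2·3.0000) = 0.3750 m
human over T_r+T_s: 1.6000·(0.2500+0.5000) = 1.2000 m
residual clearance needed = 0.1500+0.0000+0.0200 = 0.1700 m
sum ≈ 0.3750+0.3750+1.2000+0.1700 ≈ 2.1200 m = S ✓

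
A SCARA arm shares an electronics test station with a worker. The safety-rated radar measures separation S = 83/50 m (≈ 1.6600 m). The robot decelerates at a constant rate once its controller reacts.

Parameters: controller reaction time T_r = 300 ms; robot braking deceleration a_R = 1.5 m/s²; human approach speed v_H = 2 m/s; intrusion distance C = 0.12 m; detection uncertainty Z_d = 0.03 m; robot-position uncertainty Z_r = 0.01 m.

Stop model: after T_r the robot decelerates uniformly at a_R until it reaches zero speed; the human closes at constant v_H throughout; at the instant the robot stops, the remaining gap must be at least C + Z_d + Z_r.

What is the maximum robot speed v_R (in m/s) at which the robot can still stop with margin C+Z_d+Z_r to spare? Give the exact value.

at the boundary: (1/3)·v² + (49/30)·v + (-9/10) = 0
  disc = (49/30)² − 4·(1/3)·(-9/10) = 3481/900 ; √disc = 59/30
  v_R = (−(49/30) + 59/30) / (2·(1/3)) = 1/2 m/s
check:
T_s = v_R/a_R = (1/2)/(3/2) = 0.3333 s
robot in T_r: 0.5000·0.3000 = 0.1500 m
robot under decel: 0.5000²/(2·1.5000) = 0.0833 m
person approaches 2.0000·(0.3000+0.3333) = 1.2667 m
residual clearance needed = 0.1200+0.0300+0.0100 = 0.1600 m
sum ≈ 0.1500+0.0833+1.2667+0.1600 ≈ 1.6600 m = S ✓

v_R_max = 1/2 m/s = 0.5000 m/s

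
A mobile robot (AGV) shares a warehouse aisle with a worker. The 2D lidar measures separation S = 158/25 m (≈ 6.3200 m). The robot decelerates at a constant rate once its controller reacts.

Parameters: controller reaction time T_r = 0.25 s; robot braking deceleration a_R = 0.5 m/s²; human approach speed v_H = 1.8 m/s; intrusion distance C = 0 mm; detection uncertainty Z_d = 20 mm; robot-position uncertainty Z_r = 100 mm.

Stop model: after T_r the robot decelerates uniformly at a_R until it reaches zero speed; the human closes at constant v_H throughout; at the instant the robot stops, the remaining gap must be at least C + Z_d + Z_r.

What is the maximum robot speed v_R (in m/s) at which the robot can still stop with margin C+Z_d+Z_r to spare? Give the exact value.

at the boundary: (1)·v² + (77/20)·v + (-23/4) = 0
  disc = (77/20)² − 4·(1)·(-23/4) = 15129/400 ; √disc = 123/20
  v_R = (−(77/20) + 123/20) / (2·(1)) = 23/20 m/s
check:
stop time T_s = (23/20)/(1/2) = 2.3000 s
robot covers v_R·T_r = 1.1500·0.2500 = 0.2875 m before braking
braking distance = 1.1500²/(2·0.5000) = 1.3225 m
person approaches 1.8000·(0.2500+2.3000) = 4.5900 m
residual clearance needed = 0.0000+0.0200+0.1000 = 0.1200 m
sum ≈ 0.2875+1.3225+4.5900+0.1200 ≈ 6.3200 m = S ✓

v_R_max = 23/20 m/s = 1.1500 m/s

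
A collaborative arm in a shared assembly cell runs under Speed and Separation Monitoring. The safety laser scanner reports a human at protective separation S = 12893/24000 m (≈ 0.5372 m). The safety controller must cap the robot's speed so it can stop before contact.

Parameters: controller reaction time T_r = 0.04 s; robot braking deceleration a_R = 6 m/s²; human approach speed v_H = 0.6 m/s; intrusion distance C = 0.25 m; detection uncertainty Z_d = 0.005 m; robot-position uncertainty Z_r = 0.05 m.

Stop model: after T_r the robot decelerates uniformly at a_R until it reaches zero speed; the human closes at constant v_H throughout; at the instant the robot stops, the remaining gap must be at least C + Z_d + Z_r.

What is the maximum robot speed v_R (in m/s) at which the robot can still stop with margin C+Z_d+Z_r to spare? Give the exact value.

v_R_max = 19/20 m/s = 0.9500 m/s

quadratic (1/12)·v² + (7/50)·v + (-4997/24000) = 0
  disc = (7/50)² − 4·(1/12)·(-4997/24000) = 32041/360000 ; √disc = 179/600
  v_R = (−(7/50) + 179/600) / (2·(1/12)) = 19/20 m/s
check:
T_s = v_R/a_R = (19/20)/6 = 0.1583 s
robot in T_r: 0.9500·0.0400 = 0.0380 m
braking distance = 0.9500²/(2·6.0000) = 0.0752 m
human over T_r+T_s: 0.6000·(0.0400+0.1583) = 0.1190 m
margins: 0.2500+0.0050+0.0500 = 0.3050 m
sum ≈ 0.0380+0.0752+0.1190+0.3050 ≈ 0.5372 m = S ✓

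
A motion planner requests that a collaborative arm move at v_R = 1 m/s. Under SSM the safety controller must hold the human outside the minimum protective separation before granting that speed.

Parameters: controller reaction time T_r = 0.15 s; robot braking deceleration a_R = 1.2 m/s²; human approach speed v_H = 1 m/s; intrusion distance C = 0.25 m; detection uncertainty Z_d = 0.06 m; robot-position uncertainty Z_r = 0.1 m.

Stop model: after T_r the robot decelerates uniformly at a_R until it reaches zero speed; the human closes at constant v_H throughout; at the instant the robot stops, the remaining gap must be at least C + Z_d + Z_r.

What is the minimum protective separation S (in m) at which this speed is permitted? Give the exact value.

S_min = 49/25 m = 1.9600 m

T_s = v_R/a_R = 1/(6/5) = 0.8333 s
robot covers v_R·T_r = 1.0000·0.1500 = 0.1500 m before braking
braking distance = 1.0000²/(2·1.2000) = 0.4167 m
person approaches 1.0000·(0.1500+0.8333) = 0.9833 m
residual clearance needed = 0.2500+0.0600+0.1000 = 0.4100 m
S_min ≈ 0.1500+0.4167+0.9833+0.4100  ⇒  S_min = 49/25 m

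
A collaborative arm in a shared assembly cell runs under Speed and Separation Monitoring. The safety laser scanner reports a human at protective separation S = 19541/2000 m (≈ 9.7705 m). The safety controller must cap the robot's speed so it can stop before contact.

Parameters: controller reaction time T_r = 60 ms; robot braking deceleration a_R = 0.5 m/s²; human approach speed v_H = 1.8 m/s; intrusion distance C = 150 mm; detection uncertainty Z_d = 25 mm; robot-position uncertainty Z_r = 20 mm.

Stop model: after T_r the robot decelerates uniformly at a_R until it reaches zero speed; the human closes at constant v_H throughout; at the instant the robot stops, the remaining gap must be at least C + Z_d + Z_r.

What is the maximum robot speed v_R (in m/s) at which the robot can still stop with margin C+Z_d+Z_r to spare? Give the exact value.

v_R_max = 7/4 m/s = 1.7500 m/s

at the boundary: (1)·v² + (183/50)·v + (-3787/400) = 0
  disc = (183/50)² − 4·(1)·(-3787/400) = 32041/625 ; √disc = 179/25
  v_R = (−(183/50) + 179/25) / (2·(1)) = 7/4 m/s
check:
braking lasts T_s = (7/4)/(1/2) = 3.5000 s
reaction-phase robot travel = 1.7500·0.0600 = 0.1050 m
robot covers 1.7500·3.5000 − ½·0.5000·3.5000² = 3.0625 m while stopping
human over T_r+T_s: 1.8000·(0.0600+3.5000) = 6.4080 m
C+Z_d+Z_r = 0.1500+0.0250+0.0200 = 0.1950 m
sum ≈ 0.1050+3.0625+6.4080+0.1950 ≈ 9.7705 m = S ✓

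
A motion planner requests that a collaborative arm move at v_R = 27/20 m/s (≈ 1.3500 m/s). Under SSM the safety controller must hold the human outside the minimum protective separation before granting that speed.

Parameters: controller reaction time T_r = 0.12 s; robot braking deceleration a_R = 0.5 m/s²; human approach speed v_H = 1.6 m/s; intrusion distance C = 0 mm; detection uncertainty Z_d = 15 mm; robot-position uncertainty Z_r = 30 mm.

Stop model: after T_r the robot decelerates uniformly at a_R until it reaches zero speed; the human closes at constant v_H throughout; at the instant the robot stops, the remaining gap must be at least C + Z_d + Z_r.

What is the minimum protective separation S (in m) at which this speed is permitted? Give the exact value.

S_min = 13083/2000 m = 6.5415 m

braking lasts T_s = (27/20)/(1/2) = 2.7000 s
reaction-phase robot travel = 1.3500·0.1200 = 0.1620 m
robot under decel: 1.3500²/(2·0.5000) = 1.8225 m
person approaches 1.6000·(0.1200+2.7000) = 4.5120 m
margins: 0.0000+0.0150+0.0300 = 0.0450 m
S_min ≈ 0.1620+1.8225+4.5120+0.0450  ⇒  S_min = 13083/2000 m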